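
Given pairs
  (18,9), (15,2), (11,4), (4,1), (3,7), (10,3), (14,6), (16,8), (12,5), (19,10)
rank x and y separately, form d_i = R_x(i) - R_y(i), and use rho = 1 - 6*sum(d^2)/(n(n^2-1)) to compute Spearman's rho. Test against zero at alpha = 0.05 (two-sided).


Step 1: Rank x and y separately (midranks; no ties here).
rank(x): 18->9, 15->7, 11->4, 4->2, 3->1, 10->3, 14->6, 16->8, 12->5, 19->10
rank(y): 9->9, 2->2, 4->4, 1->1, 7->7, 3->3, 6->6, 8->8, 5->5, 10->10
Step 2: d_i = R_x(i) - R_y(i); compute d_i^2.
  (9-9)^2=0, (7-2)^2=25, (4-4)^2=0, (2-1)^2=1, (1-7)^2=36, (3-3)^2=0, (6-6)^2=0, (8-8)^2=0, (5-5)^2=0, (10-10)^2=0
sum(d^2) = 62.
Step 3: rho = 1 - 6*62 / (10*(10^2 - 1)) = 1 - 372/990 = 0.624242.
Step 4: Under H0, t = rho * sqrt((n-2)/(1-rho^2)) = 2.2601 ~ t(8).
Step 5: Two-sided p-value from the t-distribution with 8 df = 0.053718.
Step 6: alpha = 0.05. fail to reject H0.

rho = 0.6242, p = 0.053718, fail to reject H0 at alpha = 0.05.


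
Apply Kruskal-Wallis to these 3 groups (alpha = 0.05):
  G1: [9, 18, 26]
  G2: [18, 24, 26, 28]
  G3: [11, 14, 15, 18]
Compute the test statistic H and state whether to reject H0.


Step 1: Combine all N = 11 observations and assign midranks.
sorted (value, group, rank): (9,G1,1), (11,G3,2), (14,G3,3), (15,G3,4), (18,G1,6), (18,G2,6), (18,G3,6), (24,G2,8), (26,G1,9.5), (26,G2,9.5), (28,G2,11)
Step 2: Sum ranks within each group.
R_1 = 16.5 (n_1 = 3)
R_2 = 34.5 (n_2 = 4)
R_3 = 15 (n_3 = 4)
Step 3: H = 12/(N(N+1)) * sum(R_i^2/n_i) - 3(N+1)
     = 12/(11*12) * (16.5^2/3 + 34.5^2/4 + 15^2/4) - 3*12
     = 0.090909 * 444.562 - 36
     = 4.414773.
Step 4: Ties present; correction factor C = 1 - 30/(11^3 - 11) = 0.977273. Corrected H = 4.414773 / 0.977273 = 4.517442.
Step 5: Under H0, H ~ chi^2(2); p-value = 0.104484.
Step 6: alpha = 0.05. fail to reject H0.

H = 4.5174, df = 2, p = 0.104484, fail to reject H0.


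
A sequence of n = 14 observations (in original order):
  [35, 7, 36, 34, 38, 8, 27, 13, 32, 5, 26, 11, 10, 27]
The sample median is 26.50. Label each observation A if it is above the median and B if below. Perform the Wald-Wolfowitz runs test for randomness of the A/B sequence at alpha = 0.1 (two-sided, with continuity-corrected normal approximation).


Step 1: Compute median = 26.50; label A = above, B = below.
Labels in order: ABAAABABABBBBA  (n_A = 7, n_B = 7)
Step 2: Count runs R = 9.
Step 3: Under H0 (random ordering), E[R] = 2*n_A*n_B/(n_A+n_B) + 1 = 2*7*7/14 + 1 = 8.0000.
        Var[R] = 2*n_A*n_B*(2*n_A*n_B - n_A - n_B) / ((n_A+n_B)^2 * (n_A+n_B-1)) = 8232/2548 = 3.2308.
        SD[R] = 1.7974.
Step 4: Continuity-corrected z = (R - 0.5 - E[R]) / SD[R] = (9 - 0.5 - 8.0000) / 1.7974 = 0.2782.
Step 5: Two-sided p-value via normal approximation = 2*(1 - Phi(|z|)) = 0.780879.
Step 6: alpha = 0.1. fail to reject H0.

R = 9, z = 0.2782, p = 0.780879, fail to reject H0.


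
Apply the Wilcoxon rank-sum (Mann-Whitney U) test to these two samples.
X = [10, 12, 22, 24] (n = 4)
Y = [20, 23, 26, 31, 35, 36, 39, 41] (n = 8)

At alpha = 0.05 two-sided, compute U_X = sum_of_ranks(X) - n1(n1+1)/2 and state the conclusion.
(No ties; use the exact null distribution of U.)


Step 1: Combine and sort all 12 observations; assign midranks.
sorted (value, group): (10,X), (12,X), (20,Y), (22,X), (23,Y), (24,X), (26,Y), (31,Y), (35,Y), (36,Y), (39,Y), (41,Y)
ranks: 10->1, 12->2, 20->3, 22->4, 23->5, 24->6, 26->7, 31->8, 35->9, 36->10, 39->11, 41->12
Step 2: Rank sum for X: R1 = 1 + 2 + 4 + 6 = 13.
Step 3: U_X = R1 - n1(n1+1)/2 = 13 - 4*5/2 = 13 - 10 = 3.
       U_Y = n1*n2 - U_X = 32 - 3 = 29.
Step 4: No ties, so the exact null distribution of U (based on enumerating the C(12,4) = 495 equally likely rank assignments) gives the two-sided p-value.
Step 5: p-value = 0.028283; compare to alpha = 0.05. reject H0.

U_X = 3, p = 0.028283, reject H0 at alpha = 0.05.


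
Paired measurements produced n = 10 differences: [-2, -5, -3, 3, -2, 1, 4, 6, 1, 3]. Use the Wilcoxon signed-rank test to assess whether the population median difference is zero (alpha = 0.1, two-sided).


Step 1: Drop any zero differences (none here) and take |d_i|.
|d| = [2, 5, 3, 3, 2, 1, 4, 6, 1, 3]
Step 2: Midrank |d_i| (ties get averaged ranks).
ranks: |2|->3.5, |5|->9, |3|->6, |3|->6, |2|->3.5, |1|->1.5, |4|->8, |6|->10, |1|->1.5, |3|->6
Step 3: Attach original signs; sum ranks with positive sign and with negative sign.
W+ = 6 + 1.5 + 8 + 10 + 1.5 + 6 = 33
W- = 3.5 + 9 + 6 + 3.5 = 22
(Check: W+ + W- = 55 should equal n(n+1)/2 = 55.)
Step 4: Test statistic W = min(W+, W-) = 22.
Step 5: Ties in |d|, so use the tie-corrected normal approximation.
        E[W] = n(n+1)/4 = 10*11/4 = 27.5.
        Tie groups: |d|=1 (t=2), |d|=2 (t=2), |d|=3 (t=3); sum(t^3 - t) = 36.
        Var[W] = n(n+1)(2n+1)/24 - sum(t^3-t)/48 = 2310/24 - 36/48 = 95.5.
        z = (W - E[W]) / sqrt(Var[W]) = (22 - 27.5) / 9.7724 = -0.5628.
        Two-sided p = 2*Phi(z) = 0.573565.
Step 6: alpha = 0.1. fail to reject H0.

W+ = 33, W- = 22, W = min = 22, p = 0.573565, fail to reject H0.


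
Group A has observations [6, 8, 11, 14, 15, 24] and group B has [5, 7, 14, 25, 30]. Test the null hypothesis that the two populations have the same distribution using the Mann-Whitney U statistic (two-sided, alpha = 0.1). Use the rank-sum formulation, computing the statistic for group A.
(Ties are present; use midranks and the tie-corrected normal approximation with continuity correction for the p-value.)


Step 1: Combine and sort all 11 observations; assign midranks.
sorted (value, group): (5,Y), (6,X), (7,Y), (8,X), (11,X), (14,X), (14,Y), (15,X), (24,X), (25,Y), (30,Y)
ranks: 5->1, 6->2, 7->3, 8->4, 11->5, 14->6.5, 14->6.5, 15->8, 24->9, 25->10, 30->11
Step 2: Rank sum for X: R1 = 2 + 4 + 5 + 6.5 + 8 + 9 = 34.5.
Step 3: U_X = R1 - n1(n1+1)/2 = 34.5 - 6*7/2 = 34.5 - 21 = 13.5.
       U_Y = n1*n2 - U_X = 30 - 13.5 = 16.5.
Step 4: Ties are present, so use the tie-corrected normal approximation (with continuity correction) for the p-value.
Step 5: p-value = 0.854805; compare to alpha = 0.1. fail to reject H0.

U_X = 13.5, p = 0.854805, fail to reject H0 at alpha = 0.1.


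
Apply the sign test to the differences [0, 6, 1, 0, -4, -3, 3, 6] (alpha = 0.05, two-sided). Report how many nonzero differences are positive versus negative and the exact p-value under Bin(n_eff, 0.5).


Step 1: Discard zero differences. Original n = 8; n_eff = number of nonzero differences = 6.
Nonzero differences (with sign): +6, +1, -4, -3, +3, +6
Step 2: Count signs: positive = 4, negative = 2.
Step 3: Under H0: P(positive) = 0.5, so the number of positives S ~ Bin(6, 0.5).
Step 4: Two-sided exact p-value = sum of Bin(6,0.5) probabilities at or below the observed probability = 0.687500.
Step 5: alpha = 0.05. fail to reject H0.

n_eff = 6, pos = 4, neg = 2, p = 0.687500, fail to reject H0.


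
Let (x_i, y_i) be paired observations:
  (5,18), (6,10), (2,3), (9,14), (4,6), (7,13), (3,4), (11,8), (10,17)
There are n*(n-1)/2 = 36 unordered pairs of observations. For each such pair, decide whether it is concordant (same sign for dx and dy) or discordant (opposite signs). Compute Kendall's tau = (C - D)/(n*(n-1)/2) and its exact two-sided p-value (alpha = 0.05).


Step 1: Enumerate the 36 unordered pairs (i,j) with i<j and classify each by sign(x_j-x_i) * sign(y_j-y_i).
  (1,2):dx=+1,dy=-8->D; (1,3):dx=-3,dy=-15->C; (1,4):dx=+4,dy=-4->D; (1,5):dx=-1,dy=-12->C
  (1,6):dx=+2,dy=-5->D; (1,7):dx=-2,dy=-14->C; (1,8):dx=+6,dy=-10->D; (1,9):dx=+5,dy=-1->D
  (2,3):dx=-4,dy=-7->C; (2,4):dx=+3,dy=+4->C; (2,5):dx=-2,dy=-4->C; (2,6):dx=+1,dy=+3->C
  (2,7):dx=-3,dy=-6->C; (2,8):dx=+5,dy=-2->D; (2,9):dx=+4,dy=+7->C; (3,4):dx=+7,dy=+11->C
  (3,5):dx=+2,dy=+3->C; (3,6):dx=+5,dy=+10->C; (3,7):dx=+1,dy=+1->C; (3,8):dx=+9,dy=+5->C
  (3,9):dx=+8,dy=+14->C; (4,5):dx=-5,dy=-8->C; (4,6):dx=-2,dy=-1->C; (4,7):dx=-6,dy=-10->C
  (4,8):dx=+2,dy=-6->D; (4,9):dx=+1,dy=+3->C; (5,6):dx=+3,dy=+7->C; (5,7):dx=-1,dy=-2->C
  (5,8):dx=+7,dy=+2->C; (5,9):dx=+6,dy=+11->C; (6,7):dx=-4,dy=-9->C; (6,8):dx=+4,dy=-5->D
  (6,9):dx=+3,dy=+4->C; (7,8):dx=+8,dy=+4->C; (7,9):dx=+7,dy=+13->C; (8,9):dx=-1,dy=+9->D
Step 2: C = 27, D = 9, total pairs = 36.
Step 3: tau = (C - D)/(n(n-1)/2) = (27 - 9)/36 = 0.500000.
Step 4: Exact two-sided p-value (enumerate n! = 362880 permutations of y under H0): p = 0.075176.
Step 5: alpha = 0.05. fail to reject H0.

tau_b = 0.5000 (C=27, D=9), p = 0.075176, fail to reject H0.


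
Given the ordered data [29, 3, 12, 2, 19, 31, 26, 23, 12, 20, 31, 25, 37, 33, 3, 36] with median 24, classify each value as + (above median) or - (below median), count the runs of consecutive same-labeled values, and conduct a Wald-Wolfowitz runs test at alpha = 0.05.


Step 1: Compute median = 24; label A = above, B = below.
Labels in order: ABBBBAABBBAAAABA  (n_A = 8, n_B = 8)
Step 2: Count runs R = 7.
Step 3: Under H0 (random ordering), E[R] = 2*n_A*n_B/(n_A+n_B) + 1 = 2*8*8/16 + 1 = 9.0000.
        Var[R] = 2*n_A*n_B*(2*n_A*n_B - n_A - n_B) / ((n_A+n_B)^2 * (n_A+n_B-1)) = 14336/3840 = 3.7333.
        SD[R] = 1.9322.
Step 4: Continuity-corrected z = (R + 0.5 - E[R]) / SD[R] = (7 + 0.5 - 9.0000) / 1.9322 = -0.7763.
Step 5: Two-sided p-value via normal approximation = 2*(1 - Phi(|z|)) = 0.437558.
Step 6: alpha = 0.05. fail to reject H0.

R = 7, z = -0.7763, p = 0.437558, fail to reject H0.


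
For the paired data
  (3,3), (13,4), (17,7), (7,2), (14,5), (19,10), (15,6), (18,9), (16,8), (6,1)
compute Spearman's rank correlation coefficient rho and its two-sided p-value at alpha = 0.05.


Step 1: Rank x and y separately (midranks; no ties here).
rank(x): 3->1, 13->4, 17->8, 7->3, 14->5, 19->10, 15->6, 18->9, 16->7, 6->2
rank(y): 3->3, 4->4, 7->7, 2->2, 5->5, 10->10, 6->6, 9->9, 8->8, 1->1
Step 2: d_i = R_x(i) - R_y(i); compute d_i^2.
  (1-3)^2=4, (4-4)^2=0, (8-7)^2=1, (3-2)^2=1, (5-5)^2=0, (10-10)^2=0, (6-6)^2=0, (9-9)^2=0, (7-8)^2=1, (2-1)^2=1
sum(d^2) = 8.
Step 3: rho = 1 - 6*8 / (10*(10^2 - 1)) = 1 - 48/990 = 0.951515.
Step 4: Under H0, t = rho * sqrt((n-2)/(1-rho^2)) = 8.7493 ~ t(8).
Step 5: Two-sided p-value from the t-distribution with 8 df = 0.000023.
Step 6: alpha = 0.05. reject H0.

rho = 0.9515, p = 0.000023, reject H0 at alpha = 0.05.


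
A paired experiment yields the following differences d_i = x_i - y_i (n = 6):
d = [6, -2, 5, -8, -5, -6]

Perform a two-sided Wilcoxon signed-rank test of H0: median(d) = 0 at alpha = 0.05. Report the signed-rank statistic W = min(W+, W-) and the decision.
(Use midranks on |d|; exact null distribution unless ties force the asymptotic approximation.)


Step 1: Drop any zero differences (none here) and take |d_i|.
|d| = [6, 2, 5, 8, 5, 6]
Step 2: Midrank |d_i| (ties get averaged ranks).
ranks: |6|->4.5, |2|->1, |5|->2.5, |8|->6, |5|->2.5, |6|->4.5
Step 3: Attach original signs; sum ranks with positive sign and with negative sign.
W+ = 4.5 + 2.5 = 7
W- = 1 + 6 + 2.5 + 4.5 = 14
(Check: W+ + W- = 21 should equal n(n+1)/2 = 21.)
Step 4: Test statistic W = min(W+, W-) = 7.
Step 5: Ties in |d|, so use the tie-corrected normal approximation.
        E[W] = n(n+1)/4 = 6*7/4 = 10.5.
        Tie groups: |d|=5 (t=2), |d|=6 (t=2); sum(t^3 - t) = 12.
        Var[W] = n(n+1)(2n+1)/24 - sum(t^3-t)/48 = 546/24 - 12/48 = 22.5.
        z = (W - E[W]) / sqrt(Var[W]) = (7 - 10.5) / 4.7434 = -0.7379.
        Two-sided p = 2*Phi(z) = 0.460597.
Step 6: alpha = 0.05. fail to reject H0.

W+ = 7, W- = 14, W = min = 7, p = 0.460597, fail to reject H0.


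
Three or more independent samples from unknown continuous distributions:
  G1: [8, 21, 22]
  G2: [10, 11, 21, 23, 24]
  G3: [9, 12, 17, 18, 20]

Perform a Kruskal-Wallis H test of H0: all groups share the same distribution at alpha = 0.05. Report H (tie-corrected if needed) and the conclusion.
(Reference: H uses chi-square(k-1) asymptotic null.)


Step 1: Combine all N = 13 observations and assign midranks.
sorted (value, group, rank): (8,G1,1), (9,G3,2), (10,G2,3), (11,G2,4), (12,G3,5), (17,G3,6), (18,G3,7), (20,G3,8), (21,G1,9.5), (21,G2,9.5), (22,G1,11), (23,G2,12), (24,G2,13)
Step 2: Sum ranks within each group.
R_1 = 21.5 (n_1 = 3)
R_2 = 41.5 (n_2 = 5)
R_3 = 28 (n_3 = 5)
Step 3: H = 12/(N(N+1)) * sum(R_i^2/n_i) - 3(N+1)
     = 12/(13*14) * (21.5^2/3 + 41.5^2/5 + 28^2/5) - 3*14
     = 0.065934 * 655.333 - 42
     = 1.208791.
Step 4: Ties present; correction factor C = 1 - 6/(13^3 - 13) = 0.997253. Corrected H = 1.208791 / 0.997253 = 1.212121.
Step 5: Under H0, H ~ chi^2(2); p-value = 0.545496.
Step 6: alpha = 0.05. fail to reject H0.

H = 1.2121, df = 2, p = 0.545496, fail to reject H0.


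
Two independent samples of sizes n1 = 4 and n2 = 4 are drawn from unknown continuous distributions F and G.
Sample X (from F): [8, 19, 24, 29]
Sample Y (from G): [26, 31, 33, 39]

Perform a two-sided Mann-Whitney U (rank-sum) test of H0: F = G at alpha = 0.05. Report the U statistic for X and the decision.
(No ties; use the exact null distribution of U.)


Step 1: Combine and sort all 8 observations; assign midranks.
sorted (value, group): (8,X), (19,X), (24,X), (26,Y), (29,X), (31,Y), (33,Y), (39,Y)
ranks: 8->1, 19->2, 24->3, 26->4, 29->5, 31->6, 33->7, 39->8
Step 2: Rank sum for X: R1 = 1 + 2 + 3 + 5 = 11.
Step 3: U_X = R1 - n1(n1+1)/2 = 11 - 4*5/2 = 11 - 10 = 1.
       U_Y = n1*n2 - U_X = 16 - 1 = 15.
Step 4: No ties, so the exact null distribution of U (based on enumerating the C(8,4) = 70 equally likely rank assignments) gives the two-sided p-value.
Step 5: p-value = 0.057143; compare to alpha = 0.05. fail to reject H0.

U_X = 1, p = 0.057143, fail to reject H0 at alpha = 0.05.


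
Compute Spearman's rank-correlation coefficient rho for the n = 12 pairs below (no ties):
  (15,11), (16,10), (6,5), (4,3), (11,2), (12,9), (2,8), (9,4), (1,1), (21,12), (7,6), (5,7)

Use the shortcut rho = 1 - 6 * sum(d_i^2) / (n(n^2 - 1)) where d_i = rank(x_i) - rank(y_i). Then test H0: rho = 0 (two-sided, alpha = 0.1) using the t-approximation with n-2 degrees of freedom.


Step 1: Rank x and y separately (midranks; no ties here).
rank(x): 15->10, 16->11, 6->5, 4->3, 11->8, 12->9, 2->2, 9->7, 1->1, 21->12, 7->6, 5->4
rank(y): 11->11, 10->10, 5->5, 3->3, 2->2, 9->9, 8->8, 4->4, 1->1, 12->12, 6->6, 7->7
Step 2: d_i = R_x(i) - R_y(i); compute d_i^2.
  (10-11)^2=1, (11-10)^2=1, (5-5)^2=0, (3-3)^2=0, (8-2)^2=36, (9-9)^2=0, (2-8)^2=36, (7-4)^2=9, (1-1)^2=0, (12-12)^2=0, (6-6)^2=0, (4-7)^2=9
sum(d^2) = 92.
Step 3: rho = 1 - 6*92 / (12*(12^2 - 1)) = 1 - 552/1716 = 0.678322.
Step 4: Under H0, t = rho * sqrt((n-2)/(1-rho^2)) = 2.9194 ~ t(10).
Step 5: Two-sided p-value from the t-distribution with 10 df = 0.015317.
Step 6: alpha = 0.1. reject H0.

rho = 0.6783, p = 0.015317, reject H0 at alpha = 0.1.


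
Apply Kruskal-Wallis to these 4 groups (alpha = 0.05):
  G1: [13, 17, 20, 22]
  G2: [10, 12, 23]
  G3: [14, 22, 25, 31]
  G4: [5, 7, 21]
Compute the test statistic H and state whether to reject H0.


Step 1: Combine all N = 14 observations and assign midranks.
sorted (value, group, rank): (5,G4,1), (7,G4,2), (10,G2,3), (12,G2,4), (13,G1,5), (14,G3,6), (17,G1,7), (20,G1,8), (21,G4,9), (22,G1,10.5), (22,G3,10.5), (23,G2,12), (25,G3,13), (31,G3,14)
Step 2: Sum ranks within each group.
R_1 = 30.5 (n_1 = 4)
R_2 = 19 (n_2 = 3)
R_3 = 43.5 (n_3 = 4)
R_4 = 12 (n_4 = 3)
Step 3: H = 12/(N(N+1)) * sum(R_i^2/n_i) - 3(N+1)
     = 12/(14*15) * (30.5^2/4 + 19^2/3 + 43.5^2/4 + 12^2/3) - 3*15
     = 0.057143 * 873.958 - 45
     = 4.940476.
Step 4: Ties present; correction factor C = 1 - 6/(14^3 - 14) = 0.997802. Corrected H = 4.940476 / 0.997802 = 4.951358.
Step 5: Under H0, H ~ chi^2(3); p-value = 0.175394.
Step 6: alpha = 0.05. fail to reject H0.

H = 4.9514, df = 3, p = 0.175394, fail to reject H0.


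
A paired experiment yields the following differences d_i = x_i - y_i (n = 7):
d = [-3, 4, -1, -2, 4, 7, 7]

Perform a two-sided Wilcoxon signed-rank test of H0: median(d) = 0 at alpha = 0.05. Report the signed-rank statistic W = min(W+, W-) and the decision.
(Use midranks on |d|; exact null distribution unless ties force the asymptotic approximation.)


Step 1: Drop any zero differences (none here) and take |d_i|.
|d| = [3, 4, 1, 2, 4, 7, 7]
Step 2: Midrank |d_i| (ties get averaged ranks).
ranks: |3|->3, |4|->4.5, |1|->1, |2|->2, |4|->4.5, |7|->6.5, |7|->6.5
Step 3: Attach original signs; sum ranks with positive sign and with negative sign.
W+ = 4.5 + 4.5 + 6.5 + 6.5 = 22
W- = 3 + 1 + 2 = 6
(Check: W+ + W- = 28 should equal n(n+1)/2 = 28.)
Step 4: Test statistic W = min(W+, W-) = 6.
Step 5: Ties in |d|, so use the tie-corrected normal approximation.
        E[W] = n(n+1)/4 = 7*8/4 = 14.
        Tie groups: |d|=4 (t=2), |d|=7 (t=2); sum(t^3 - t) = 12.
        Var[W] = n(n+1)(2n+1)/24 - sum(t^3-t)/48 = 840/24 - 12/48 = 34.75.
        z = (W - E[W]) / sqrt(Var[W]) = (6 - 14) / 5.8949 = -1.3571.
        Two-sided p = 2*Phi(z) = 0.174749.
Step 6: alpha = 0.05. fail to reject H0.

W+ = 22, W- = 6, W = min = 6, p = 0.174749, fail to reject H0.


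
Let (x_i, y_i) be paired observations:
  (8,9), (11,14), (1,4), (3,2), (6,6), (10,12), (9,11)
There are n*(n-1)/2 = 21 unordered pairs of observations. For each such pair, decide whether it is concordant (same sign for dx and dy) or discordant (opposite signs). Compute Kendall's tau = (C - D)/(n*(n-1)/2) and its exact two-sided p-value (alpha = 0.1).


Step 1: Enumerate the 21 unordered pairs (i,j) with i<j and classify each by sign(x_j-x_i) * sign(y_j-y_i).
  (1,2):dx=+3,dy=+5->C; (1,3):dx=-7,dy=-5->C; (1,4):dx=-5,dy=-7->C; (1,5):dx=-2,dy=-3->C
  (1,6):dx=+2,dy=+3->C; (1,7):dx=+1,dy=+2->C; (2,3):dx=-10,dy=-10->C; (2,4):dx=-8,dy=-12->C
  (2,5):dx=-5,dy=-8->C; (2,6):dx=-1,dy=-2->C; (2,7):dx=-2,dy=-3->C; (3,4):dx=+2,dy=-2->D
  (3,5):dx=+5,dy=+2->C; (3,6):dx=+9,dy=+8->C; (3,7):dx=+8,dy=+7->C; (4,5):dx=+3,dy=+4->C
  (4,6):dx=+7,dy=+10->C; (4,7):dx=+6,dy=+9->C; (5,6):dx=+4,dy=+6->C; (5,7):dx=+3,dy=+5->C
  (6,7):dx=-1,dy=-1->C
Step 2: C = 20, D = 1, total pairs = 21.
Step 3: tau = (C - D)/(n(n-1)/2) = (20 - 1)/21 = 0.904762.
Step 4: Exact two-sided p-value (enumerate n! = 5040 permutations of y under H0): p = 0.002778.
Step 5: alpha = 0.1. reject H0.

tau_b = 0.9048 (C=20, D=1), p = 0.002778, reject H0.


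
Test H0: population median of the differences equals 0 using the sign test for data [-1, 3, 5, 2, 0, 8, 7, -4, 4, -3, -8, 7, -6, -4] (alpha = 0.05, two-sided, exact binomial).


Step 1: Discard zero differences. Original n = 14; n_eff = number of nonzero differences = 13.
Nonzero differences (with sign): -1, +3, +5, +2, +8, +7, -4, +4, -3, -8, +7, -6, -4
Step 2: Count signs: positive = 7, negative = 6.
Step 3: Under H0: P(positive) = 0.5, so the number of positives S ~ Bin(13, 0.5).
Step 4: Two-sided exact p-value = sum of Bin(13,0.5) probabilities at or below the observed probability = 1.000000.
Step 5: alpha = 0.05. fail to reject H0.

n_eff = 13, pos = 7, neg = 6, p = 1.000000, fail to reject H0.


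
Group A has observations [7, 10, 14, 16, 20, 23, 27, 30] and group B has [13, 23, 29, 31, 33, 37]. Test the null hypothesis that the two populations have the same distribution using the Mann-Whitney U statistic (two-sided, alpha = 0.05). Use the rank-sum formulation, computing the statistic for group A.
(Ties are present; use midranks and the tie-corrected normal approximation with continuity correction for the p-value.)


Step 1: Combine and sort all 14 observations; assign midranks.
sorted (value, group): (7,X), (10,X), (13,Y), (14,X), (16,X), (20,X), (23,X), (23,Y), (27,X), (29,Y), (30,X), (31,Y), (33,Y), (37,Y)
ranks: 7->1, 10->2, 13->3, 14->4, 16->5, 20->6, 23->7.5, 23->7.5, 27->9, 29->10, 30->11, 31->12, 33->13, 37->14
Step 2: Rank sum for X: R1 = 1 + 2 + 4 + 5 + 6 + 7.5 + 9 + 11 = 45.5.
Step 3: U_X = R1 - n1(n1+1)/2 = 45.5 - 8*9/2 = 45.5 - 36 = 9.5.
       U_Y = n1*n2 - U_X = 48 - 9.5 = 38.5.
Step 4: Ties are present, so use the tie-corrected normal approximation (with continuity correction) for the p-value.
Step 5: p-value = 0.070392; compare to alpha = 0.05. fail to reject H0.

U_X = 9.5, p = 0.070392, fail to reject H0 at alpha = 0.05.


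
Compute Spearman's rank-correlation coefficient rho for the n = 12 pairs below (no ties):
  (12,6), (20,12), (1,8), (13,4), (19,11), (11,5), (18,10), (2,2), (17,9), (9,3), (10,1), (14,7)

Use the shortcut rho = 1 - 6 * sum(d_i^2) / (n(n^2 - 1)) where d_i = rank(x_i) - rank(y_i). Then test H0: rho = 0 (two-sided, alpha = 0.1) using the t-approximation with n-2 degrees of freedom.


Step 1: Rank x and y separately (midranks; no ties here).
rank(x): 12->6, 20->12, 1->1, 13->7, 19->11, 11->5, 18->10, 2->2, 17->9, 9->3, 10->4, 14->8
rank(y): 6->6, 12->12, 8->8, 4->4, 11->11, 5->5, 10->10, 2->2, 9->9, 3->3, 1->1, 7->7
Step 2: d_i = R_x(i) - R_y(i); compute d_i^2.
  (6-6)^2=0, (12-12)^2=0, (1-8)^2=49, (7-4)^2=9, (11-11)^2=0, (5-5)^2=0, (10-10)^2=0, (2-2)^2=0, (9-9)^2=0, (3-3)^2=0, (4-1)^2=9, (8-7)^2=1
sum(d^2) = 68.
Step 3: rho = 1 - 6*68 / (12*(12^2 - 1)) = 1 - 408/1716 = 0.762238.
Step 4: Under H0, t = rho * sqrt((n-2)/(1-rho^2)) = 3.7238 ~ t(10).
Step 5: Two-sided p-value from the t-distribution with 10 df = 0.003950.
Step 6: alpha = 0.1. reject H0.

rho = 0.7622, p = 0.003950, reject H0 at alpha = 0.1.


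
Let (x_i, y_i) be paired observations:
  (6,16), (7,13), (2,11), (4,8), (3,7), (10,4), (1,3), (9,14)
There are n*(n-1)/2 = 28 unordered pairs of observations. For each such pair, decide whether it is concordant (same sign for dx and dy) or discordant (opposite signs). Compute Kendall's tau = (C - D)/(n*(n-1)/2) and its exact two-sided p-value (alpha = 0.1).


Step 1: Enumerate the 28 unordered pairs (i,j) with i<j and classify each by sign(x_j-x_i) * sign(y_j-y_i).
  (1,2):dx=+1,dy=-3->D; (1,3):dx=-4,dy=-5->C; (1,4):dx=-2,dy=-8->C; (1,5):dx=-3,dy=-9->C
  (1,6):dx=+4,dy=-12->D; (1,7):dx=-5,dy=-13->C; (1,8):dx=+3,dy=-2->D; (2,3):dx=-5,dy=-2->C
  (2,4):dx=-3,dy=-5->C; (2,5):dx=-4,dy=-6->C; (2,6):dx=+3,dy=-9->D; (2,7):dx=-6,dy=-10->C
  (2,8):dx=+2,dy=+1->C; (3,4):dx=+2,dy=-3->D; (3,5):dx=+1,dy=-4->D; (3,6):dx=+8,dy=-7->D
  (3,7):dx=-1,dy=-8->C; (3,8):dx=+7,dy=+3->C; (4,5):dx=-1,dy=-1->C; (4,6):dx=+6,dy=-4->D
  (4,7):dx=-3,dy=-5->C; (4,8):dx=+5,dy=+6->C; (5,6):dx=+7,dy=-3->D; (5,7):dx=-2,dy=-4->C
  (5,8):dx=+6,dy=+7->C; (6,7):dx=-9,dy=-1->C; (6,8):dx=-1,dy=+10->D; (7,8):dx=+8,dy=+11->C
Step 2: C = 18, D = 10, total pairs = 28.
Step 3: tau = (C - D)/(n(n-1)/2) = (18 - 10)/28 = 0.285714.
Step 4: Exact two-sided p-value (enumerate n! = 40320 permutations of y under H0): p = 0.398760.
Step 5: alpha = 0.1. fail to reject H0.

tau_b = 0.2857 (C=18, D=10), p = 0.398760, fail to reject H0.


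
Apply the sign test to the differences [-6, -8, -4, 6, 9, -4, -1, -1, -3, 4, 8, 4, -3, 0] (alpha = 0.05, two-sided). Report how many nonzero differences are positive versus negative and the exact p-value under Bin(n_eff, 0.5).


Step 1: Discard zero differences. Original n = 14; n_eff = number of nonzero differences = 13.
Nonzero differences (with sign): -6, -8, -4, +6, +9, -4, -1, -1, -3, +4, +8, +4, -3
Step 2: Count signs: positive = 5, negative = 8.
Step 3: Under H0: P(positive) = 0.5, so the number of positives S ~ Bin(13, 0.5).
Step 4: Two-sided exact p-value = sum of Bin(13,0.5) probabilities at or below the observed probability = 0.581055.
Step 5: alpha = 0.05. fail to reject H0.

n_eff = 13, pos = 5, neg = 8, p = 0.581055, fail to reject H0.


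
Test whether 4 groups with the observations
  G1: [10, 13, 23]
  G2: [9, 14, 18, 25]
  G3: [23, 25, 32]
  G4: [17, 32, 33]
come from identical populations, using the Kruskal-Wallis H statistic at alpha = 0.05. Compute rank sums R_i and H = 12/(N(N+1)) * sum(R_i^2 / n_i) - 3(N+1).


Step 1: Combine all N = 13 observations and assign midranks.
sorted (value, group, rank): (9,G2,1), (10,G1,2), (13,G1,3), (14,G2,4), (17,G4,5), (18,G2,6), (23,G1,7.5), (23,G3,7.5), (25,G2,9.5), (25,G3,9.5), (32,G3,11.5), (32,G4,11.5), (33,G4,13)
Step 2: Sum ranks within each group.
R_1 = 12.5 (n_1 = 3)
R_2 = 20.5 (n_2 = 4)
R_3 = 28.5 (n_3 = 3)
R_4 = 29.5 (n_4 = 3)
Step 3: H = 12/(N(N+1)) * sum(R_i^2/n_i) - 3(N+1)
     = 12/(13*14) * (12.5^2/3 + 20.5^2/4 + 28.5^2/3 + 29.5^2/3) - 3*14
     = 0.065934 * 717.979 - 42
     = 5.339286.
Step 4: Ties present; correction factor C = 1 - 18/(13^3 - 13) = 0.991758. Corrected H = 5.339286 / 0.991758 = 5.383657.
Step 5: Under H0, H ~ chi^2(3); p-value = 0.145765.
Step 6: alpha = 0.05. fail to reject H0.

H = 5.3837, df = 3, p = 0.145765, fail to reject H0.


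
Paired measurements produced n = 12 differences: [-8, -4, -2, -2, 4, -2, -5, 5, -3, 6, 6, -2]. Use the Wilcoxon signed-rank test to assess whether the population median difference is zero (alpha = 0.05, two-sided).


Step 1: Drop any zero differences (none here) and take |d_i|.
|d| = [8, 4, 2, 2, 4, 2, 5, 5, 3, 6, 6, 2]
Step 2: Midrank |d_i| (ties get averaged ranks).
ranks: |8|->12, |4|->6.5, |2|->2.5, |2|->2.5, |4|->6.5, |2|->2.5, |5|->8.5, |5|->8.5, |3|->5, |6|->10.5, |6|->10.5, |2|->2.5
Step 3: Attach original signs; sum ranks with positive sign and with negative sign.
W+ = 6.5 + 8.5 + 10.5 + 10.5 = 36
W- = 12 + 6.5 + 2.5 + 2.5 + 2.5 + 8.5 + 5 + 2.5 = 42
(Check: W+ + W- = 78 should equal n(n+1)/2 = 78.)
Step 4: Test statistic W = min(W+, W-) = 36.
Step 5: Ties in |d|, so use the tie-corrected normal approximation.
        E[W] = n(n+1)/4 = 12*13/4 = 39.
        Tie groups: |d|=2 (t=4), |d|=4 (t=2), |d|=5 (t=2), |d|=6 (t=2); sum(t^3 - t) = 78.
        Var[W] = n(n+1)(2n+1)/24 - sum(t^3-t)/48 = 3900/24 - 78/48 = 160.875.
        z = (W - E[W]) / sqrt(Var[W]) = (36 - 39) / 12.6837 = -0.2365.
        Two-sided p = 2*Phi(z) = 0.813025.
Step 6: alpha = 0.05. fail to reject H0.

W+ = 36, W- = 42, W = min = 36, p = 0.813025, fail to reject H0.


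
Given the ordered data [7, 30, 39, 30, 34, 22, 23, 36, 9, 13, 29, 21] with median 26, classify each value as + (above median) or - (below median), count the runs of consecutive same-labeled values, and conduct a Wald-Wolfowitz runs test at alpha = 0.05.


Step 1: Compute median = 26; label A = above, B = below.
Labels in order: BAAAABBABBAB  (n_A = 6, n_B = 6)
Step 2: Count runs R = 7.
Step 3: Under H0 (random ordering), E[R] = 2*n_A*n_B/(n_A+n_B) + 1 = 2*6*6/12 + 1 = 7.0000.
        Var[R] = 2*n_A*n_B*(2*n_A*n_B - n_A - n_B) / ((n_A+n_B)^2 * (n_A+n_B-1)) = 4320/1584 = 2.7273.
        SD[R] = 1.6514.
Step 4: R = E[R], so z = 0 with no continuity correction.
Step 5: Two-sided p-value via normal approximation = 2*(1 - Phi(|z|)) = 1.000000.
Step 6: alpha = 0.05. fail to reject H0.

R = 7, z = 0.0000, p = 1.000000, fail to reject H0.


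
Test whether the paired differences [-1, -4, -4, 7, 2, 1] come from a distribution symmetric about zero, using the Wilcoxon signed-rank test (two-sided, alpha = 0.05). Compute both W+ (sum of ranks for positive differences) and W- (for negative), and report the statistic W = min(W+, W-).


Step 1: Drop any zero differences (none here) and take |d_i|.
|d| = [1, 4, 4, 7, 2, 1]
Step 2: Midrank |d_i| (ties get averaged ranks).
ranks: |1|->1.5, |4|->4.5, |4|->4.5, |7|->6, |2|->3, |1|->1.5
Step 3: Attach original signs; sum ranks with positive sign and with negative sign.
W+ = 6 + 3 + 1.5 = 10.5
W- = 1.5 + 4.5 + 4.5 = 10.5
(Check: W+ + W- = 21 should equal n(n+1)/2 = 21.)
Step 4: Test statistic W = min(W+, W-) = 10.5.
Step 5: Ties in |d|, so use the tie-corrected normal approximation.
        E[W] = n(n+1)/4 = 6*7/4 = 10.5.
        Tie groups: |d|=1 (t=2), |d|=4 (t=2); sum(t^3 - t) = 12.
        Var[W] = n(n+1)(2n+1)/24 - sum(t^3-t)/48 = 546/24 - 12/48 = 22.5.
        z = (W - E[W]) / sqrt(Var[W]) = (10.5 - 10.5) / 4.7434 = 0.0000.
        Two-sided p = 2*Phi(z) = 1.000000.
Step 6: alpha = 0.05. fail to reject H0.

W+ = 10.5, W- = 10.5, W = min = 10.5, p = 1.000000, fail to reject H0.


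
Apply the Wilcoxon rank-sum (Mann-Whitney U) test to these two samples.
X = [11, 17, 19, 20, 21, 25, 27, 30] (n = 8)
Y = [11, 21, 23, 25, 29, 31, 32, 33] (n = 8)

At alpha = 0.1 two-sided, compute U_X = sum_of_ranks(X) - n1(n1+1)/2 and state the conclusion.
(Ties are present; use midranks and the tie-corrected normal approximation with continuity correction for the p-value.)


Step 1: Combine and sort all 16 observations; assign midranks.
sorted (value, group): (11,X), (11,Y), (17,X), (19,X), (20,X), (21,X), (21,Y), (23,Y), (25,X), (25,Y), (27,X), (29,Y), (30,X), (31,Y), (32,Y), (33,Y)
ranks: 11->1.5, 11->1.5, 17->3, 19->4, 20->5, 21->6.5, 21->6.5, 23->8, 25->9.5, 25->9.5, 27->11, 29->12, 30->13, 31->14, 32->15, 33->16
Step 2: Rank sum for X: R1 = 1.5 + 3 + 4 + 5 + 6.5 + 9.5 + 11 + 13 = 53.5.
Step 3: U_X = R1 - n1(n1+1)/2 = 53.5 - 8*9/2 = 53.5 - 36 = 17.5.
       U_Y = n1*n2 - U_X = 64 - 17.5 = 46.5.
Step 4: Ties are present, so use the tie-corrected normal approximation (with continuity correction) for the p-value.
Step 5: p-value = 0.140603; compare to alpha = 0.1. fail to reject H0.

U_X = 17.5, p = 0.140603, fail to reject H0 at alpha = 0.1.


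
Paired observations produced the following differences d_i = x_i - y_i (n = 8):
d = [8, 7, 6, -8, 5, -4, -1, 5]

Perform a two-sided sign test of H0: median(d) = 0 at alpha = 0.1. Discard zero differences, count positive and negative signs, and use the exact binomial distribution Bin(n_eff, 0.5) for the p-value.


Step 1: Discard zero differences. Original n = 8; n_eff = number of nonzero differences = 8.
Nonzero differences (with sign): +8, +7, +6, -8, +5, -4, -1, +5
Step 2: Count signs: positive = 5, negative = 3.
Step 3: Under H0: P(positive) = 0.5, so the number of positives S ~ Bin(8, 0.5).
Step 4: Two-sided exact p-value = sum of Bin(8,0.5) probabilities at or below the observed probability = 0.726562.
Step 5: alpha = 0.1. fail to reject H0.

n_eff = 8, pos = 5, neg = 3, p = 0.726562, fail to reject H0.


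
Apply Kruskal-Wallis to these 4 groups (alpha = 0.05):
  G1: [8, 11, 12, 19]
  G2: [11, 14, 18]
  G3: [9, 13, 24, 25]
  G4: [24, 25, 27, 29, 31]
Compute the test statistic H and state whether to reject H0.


Step 1: Combine all N = 16 observations and assign midranks.
sorted (value, group, rank): (8,G1,1), (9,G3,2), (11,G1,3.5), (11,G2,3.5), (12,G1,5), (13,G3,6), (14,G2,7), (18,G2,8), (19,G1,9), (24,G3,10.5), (24,G4,10.5), (25,G3,12.5), (25,G4,12.5), (27,G4,14), (29,G4,15), (31,G4,16)
Step 2: Sum ranks within each group.
R_1 = 18.5 (n_1 = 4)
R_2 = 18.5 (n_2 = 3)
R_3 = 31 (n_3 = 4)
R_4 = 68 (n_4 = 5)
Step 3: H = 12/(N(N+1)) * sum(R_i^2/n_i) - 3(N+1)
     = 12/(16*17) * (18.5^2/4 + 18.5^2/3 + 31^2/4 + 68^2/5) - 3*17
     = 0.044118 * 1364.7 - 51
     = 9.207169.
Step 4: Ties present; correction factor C = 1 - 18/(16^3 - 16) = 0.995588. Corrected H = 9.207169 / 0.995588 = 9.247969.
Step 5: Under H0, H ~ chi^2(3); p-value = 0.026169.
Step 6: alpha = 0.05. reject H0.

H = 9.2480, df = 3, p = 0.026169, reject H0.


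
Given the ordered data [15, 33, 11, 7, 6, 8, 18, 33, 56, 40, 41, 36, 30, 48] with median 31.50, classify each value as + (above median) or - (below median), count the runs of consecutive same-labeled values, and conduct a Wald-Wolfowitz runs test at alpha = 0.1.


Step 1: Compute median = 31.50; label A = above, B = below.
Labels in order: BABBBBBAAAAABA  (n_A = 7, n_B = 7)
Step 2: Count runs R = 6.
Step 3: Under H0 (random ordering), E[R] = 2*n_A*n_B/(n_A+n_B) + 1 = 2*7*7/14 + 1 = 8.0000.
        Var[R] = 2*n_A*n_B*(2*n_A*n_B - n_A - n_B) / ((n_A+n_B)^2 * (n_A+n_B-1)) = 8232/2548 = 3.2308.
        SD[R] = 1.7974.
Step 4: Continuity-corrected z = (R + 0.5 - E[R]) / SD[R] = (6 + 0.5 - 8.0000) / 1.7974 = -0.8345.
Step 5: Two-sided p-value via normal approximation = 2*(1 - Phi(|z|)) = 0.403986.
Step 6: alpha = 0.1. fail to reject H0.

R = 6, z = -0.8345, p = 0.403986, fail to reject H0.


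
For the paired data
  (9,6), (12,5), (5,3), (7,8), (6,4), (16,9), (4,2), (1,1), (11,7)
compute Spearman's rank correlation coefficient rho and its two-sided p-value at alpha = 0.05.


Step 1: Rank x and y separately (midranks; no ties here).
rank(x): 9->6, 12->8, 5->3, 7->5, 6->4, 16->9, 4->2, 1->1, 11->7
rank(y): 6->6, 5->5, 3->3, 8->8, 4->4, 9->9, 2->2, 1->1, 7->7
Step 2: d_i = R_x(i) - R_y(i); compute d_i^2.
  (6-6)^2=0, (8-5)^2=9, (3-3)^2=0, (5-8)^2=9, (4-4)^2=0, (9-9)^2=0, (2-2)^2=0, (1-1)^2=0, (7-7)^2=0
sum(d^2) = 18.
Step 3: rho = 1 - 6*18 / (9*(9^2 - 1)) = 1 - 108/720 = 0.850000.
Step 4: Under H0, t = rho * sqrt((n-2)/(1-rho^2)) = 4.2691 ~ t(7).
Step 5: Two-sided p-value from the t-distribution with 7 df = 0.003705.
Step 6: alpha = 0.05. reject H0.

rho = 0.8500, p = 0.003705, reject H0 at alpha = 0.05.


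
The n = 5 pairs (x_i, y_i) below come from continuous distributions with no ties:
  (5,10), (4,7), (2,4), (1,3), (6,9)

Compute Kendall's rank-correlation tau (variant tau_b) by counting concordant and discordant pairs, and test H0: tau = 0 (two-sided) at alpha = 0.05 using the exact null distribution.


Step 1: Enumerate the 10 unordered pairs (i,j) with i<j and classify each by sign(x_j-x_i) * sign(y_j-y_i).
  (1,2):dx=-1,dy=-3->C; (1,3):dx=-3,dy=-6->C; (1,4):dx=-4,dy=-7->C; (1,5):dx=+1,dy=-1->D
  (2,3):dx=-2,dy=-3->C; (2,4):dx=-3,dy=-4->C; (2,5):dx=+2,dy=+2->C; (3,4):dx=-1,dy=-1->C
  (3,5):dx=+4,dy=+5->C; (4,5):dx=+5,dy=+6->C
Step 2: C = 9, D = 1, total pairs = 10.
Step 3: tau = (C - D)/(n(n-1)/2) = (9 - 1)/10 = 0.800000.
Step 4: Exact two-sided p-value (enumerate n! = 120 permutations of y under H0): p = 0.083333.
Step 5: alpha = 0.05. fail to reject H0.

tau_b = 0.8000 (C=9, D=1), p = 0.083333, fail to reject H0.


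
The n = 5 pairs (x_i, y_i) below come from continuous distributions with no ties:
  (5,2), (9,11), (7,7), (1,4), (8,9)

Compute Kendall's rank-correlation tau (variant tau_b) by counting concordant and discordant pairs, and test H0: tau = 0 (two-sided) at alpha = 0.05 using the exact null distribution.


Step 1: Enumerate the 10 unordered pairs (i,j) with i<j and classify each by sign(x_j-x_i) * sign(y_j-y_i).
  (1,2):dx=+4,dy=+9->C; (1,3):dx=+2,dy=+5->C; (1,4):dx=-4,dy=+2->D; (1,5):dx=+3,dy=+7->C
  (2,3):dx=-2,dy=-4->C; (2,4):dx=-8,dy=-7->C; (2,5):dx=-1,dy=-2->C; (3,4):dx=-6,dy=-3->C
  (3,5):dx=+1,dy=+2->C; (4,5):dx=+7,dy=+5->C
Step 2: C = 9, D = 1, total pairs = 10.
Step 3: tau = (C - D)/(n(n-1)/2) = (9 - 1)/10 = 0.800000.
Step 4: Exact two-sided p-value (enumerate n! = 120 permutations of y under H0): p = 0.083333.
Step 5: alpha = 0.05. fail to reject H0.

tau_b = 0.8000 (C=9, D=1), p = 0.083333, fail to reject H0.


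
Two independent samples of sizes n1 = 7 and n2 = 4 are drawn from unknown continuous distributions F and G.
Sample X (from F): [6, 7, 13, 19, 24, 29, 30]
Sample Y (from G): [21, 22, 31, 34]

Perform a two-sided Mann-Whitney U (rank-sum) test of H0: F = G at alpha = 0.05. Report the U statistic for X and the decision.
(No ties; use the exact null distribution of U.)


Step 1: Combine and sort all 11 observations; assign midranks.
sorted (value, group): (6,X), (7,X), (13,X), (19,X), (21,Y), (22,Y), (24,X), (29,X), (30,X), (31,Y), (34,Y)
ranks: 6->1, 7->2, 13->3, 19->4, 21->5, 22->6, 24->7, 29->8, 30->9, 31->10, 34->11
Step 2: Rank sum for X: R1 = 1 + 2 + 3 + 4 + 7 + 8 + 9 = 34.
Step 3: U_X = R1 - n1(n1+1)/2 = 34 - 7*8/2 = 34 - 28 = 6.
       U_Y = n1*n2 - U_X = 28 - 6 = 22.
Step 4: No ties, so the exact null distribution of U (based on enumerating the C(11,7) = 330 equally likely rank assignments) gives the two-sided p-value.
Step 5: p-value = 0.163636; compare to alpha = 0.05. fail to reject H0.

U_X = 6, p = 0.163636, fail to reject H0 at alpha = 0.05.


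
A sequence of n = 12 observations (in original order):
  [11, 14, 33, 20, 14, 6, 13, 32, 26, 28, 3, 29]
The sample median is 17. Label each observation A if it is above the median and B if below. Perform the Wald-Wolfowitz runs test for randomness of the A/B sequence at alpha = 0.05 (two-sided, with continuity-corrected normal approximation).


Step 1: Compute median = 17; label A = above, B = below.
Labels in order: BBAABBBAAABA  (n_A = 6, n_B = 6)
Step 2: Count runs R = 6.
Step 3: Under H0 (random ordering), E[R] = 2*n_A*n_B/(n_A+n_B) + 1 = 2*6*6/12 + 1 = 7.0000.
        Var[R] = 2*n_A*n_B*(2*n_A*n_B - n_A - n_B) / ((n_A+n_B)^2 * (n_A+n_B-1)) = 4320/1584 = 2.7273.
        SD[R] = 1.6514.
Step 4: Continuity-corrected z = (R + 0.5 - E[R]) / SD[R] = (6 + 0.5 - 7.0000) / 1.6514 = -0.3028.
Step 5: Two-sided p-value via normal approximation = 2*(1 - Phi(|z|)) = 0.762069.
Step 6: alpha = 0.05. fail to reject H0.

R = 6, z = -0.3028, p = 0.762069, fail to reject H0.


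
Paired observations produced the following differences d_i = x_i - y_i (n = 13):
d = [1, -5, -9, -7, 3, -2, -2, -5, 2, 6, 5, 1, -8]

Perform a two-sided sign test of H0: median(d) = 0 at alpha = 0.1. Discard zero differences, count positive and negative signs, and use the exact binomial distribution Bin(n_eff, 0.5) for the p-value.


Step 1: Discard zero differences. Original n = 13; n_eff = number of nonzero differences = 13.
Nonzero differences (with sign): +1, -5, -9, -7, +3, -2, -2, -5, +2, +6, +5, +1, -8
Step 2: Count signs: positive = 6, negative = 7.
Step 3: Under H0: P(positive) = 0.5, so the number of positives S ~ Bin(13, 0.5).
Step 4: Two-sided exact p-value = sum of Bin(13,0.5) probabilities at or below the observed probability = 1.000000.
Step 5: alpha = 0.1. fail to reject H0.

n_eff = 13, pos = 6, neg = 7, p = 1.000000, fail to reject H0.


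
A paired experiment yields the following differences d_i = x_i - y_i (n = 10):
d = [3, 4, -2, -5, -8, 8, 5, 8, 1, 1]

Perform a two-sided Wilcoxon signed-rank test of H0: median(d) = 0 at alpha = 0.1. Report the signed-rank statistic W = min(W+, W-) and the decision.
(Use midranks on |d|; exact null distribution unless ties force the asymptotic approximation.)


Step 1: Drop any zero differences (none here) and take |d_i|.
|d| = [3, 4, 2, 5, 8, 8, 5, 8, 1, 1]
Step 2: Midrank |d_i| (ties get averaged ranks).
ranks: |3|->4, |4|->5, |2|->3, |5|->6.5, |8|->9, |8|->9, |5|->6.5, |8|->9, |1|->1.5, |1|->1.5
Step 3: Attach original signs; sum ranks with positive sign and with negative sign.
W+ = 4 + 5 + 9 + 6.5 + 9 + 1.5 + 1.5 = 36.5
W- = 3 + 6.5 + 9 = 18.5
(Check: W+ + W- = 55 should equal n(n+1)/2 = 55.)
Step 4: Test statistic W = min(W+, W-) = 18.5.
Step 5: Ties in |d|, so use the tie-corrected normal approximation.
        E[W] = n(n+1)/4 = 10*11/4 = 27.5.
        Tie groups: |d|=1 (t=2), |d|=5 (t=2), |d|=8 (t=3); sum(t^3 - t) = 36.
        Var[W] = n(n+1)(2n+1)/24 - sum(t^3-t)/48 = 2310/24 - 36/48 = 95.5.
        z = (W - E[W]) / sqrt(Var[W]) = (18.5 - 27.5) / 9.7724 = -0.9210.
        Two-sided p = 2*Phi(z) = 0.357071.
Step 6: alpha = 0.1. fail to reject H0.

W+ = 36.5, W- = 18.5, W = min = 18.5, p = 0.357071, fail to reject H0.


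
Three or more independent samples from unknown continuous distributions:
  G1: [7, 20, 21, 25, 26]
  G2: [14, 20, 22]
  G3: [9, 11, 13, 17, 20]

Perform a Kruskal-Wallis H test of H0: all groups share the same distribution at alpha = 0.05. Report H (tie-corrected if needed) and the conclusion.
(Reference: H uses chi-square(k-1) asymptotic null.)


Step 1: Combine all N = 13 observations and assign midranks.
sorted (value, group, rank): (7,G1,1), (9,G3,2), (11,G3,3), (13,G3,4), (14,G2,5), (17,G3,6), (20,G1,8), (20,G2,8), (20,G3,8), (21,G1,10), (22,G2,11), (25,G1,12), (26,G1,13)
Step 2: Sum ranks within each group.
R_1 = 44 (n_1 = 5)
R_2 = 24 (n_2 = 3)
R_3 = 23 (n_3 = 5)
Step 3: H = 12/(N(N+1)) * sum(R_i^2/n_i) - 3(N+1)
     = 12/(13*14) * (44^2/5 + 24^2/3 + 23^2/5) - 3*14
     = 0.065934 * 685 - 42
     = 3.164835.
Step 4: Ties present; correction factor C = 1 - 24/(13^3 - 13) = 0.989011. Corrected H = 3.164835 / 0.989011 = 3.200000.
Step 5: Under H0, H ~ chi^2(2); p-value = 0.201897.
Step 6: alpha = 0.05. fail to reject H0.

H = 3.2000, df = 2, p = 0.201897, fail to reject H0.


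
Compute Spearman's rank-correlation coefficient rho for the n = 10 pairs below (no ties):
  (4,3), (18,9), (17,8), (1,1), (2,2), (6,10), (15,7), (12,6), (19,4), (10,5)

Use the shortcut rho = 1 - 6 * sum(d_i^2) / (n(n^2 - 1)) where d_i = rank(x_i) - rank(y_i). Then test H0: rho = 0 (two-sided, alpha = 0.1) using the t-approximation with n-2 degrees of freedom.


Step 1: Rank x and y separately (midranks; no ties here).
rank(x): 4->3, 18->9, 17->8, 1->1, 2->2, 6->4, 15->7, 12->6, 19->10, 10->5
rank(y): 3->3, 9->9, 8->8, 1->1, 2->2, 10->10, 7->7, 6->6, 4->4, 5->5
Step 2: d_i = R_x(i) - R_y(i); compute d_i^2.
  (3-3)^2=0, (9-9)^2=0, (8-8)^2=0, (1-1)^2=0, (2-2)^2=0, (4-10)^2=36, (7-7)^2=0, (6-6)^2=0, (10-4)^2=36, (5-5)^2=0
sum(d^2) = 72.
Step 3: rho = 1 - 6*72 / (10*(10^2 - 1)) = 1 - 432/990 = 0.563636.
Step 4: Under H0, t = rho * sqrt((n-2)/(1-rho^2)) = 1.9300 ~ t(8).
Step 5: Two-sided p-value from the t-distribution with 8 df = 0.089724.
Step 6: alpha = 0.1. reject H0.

rho = 0.5636, p = 0.089724, reject H0 at alpha = 0.1.
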